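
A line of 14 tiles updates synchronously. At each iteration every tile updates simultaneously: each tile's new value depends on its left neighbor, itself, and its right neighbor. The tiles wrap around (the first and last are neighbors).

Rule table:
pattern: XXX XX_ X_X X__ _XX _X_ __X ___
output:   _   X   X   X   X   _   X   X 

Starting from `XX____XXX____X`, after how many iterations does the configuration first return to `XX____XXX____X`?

2

_XXXXXX_XXXXXX
XX____XXX____X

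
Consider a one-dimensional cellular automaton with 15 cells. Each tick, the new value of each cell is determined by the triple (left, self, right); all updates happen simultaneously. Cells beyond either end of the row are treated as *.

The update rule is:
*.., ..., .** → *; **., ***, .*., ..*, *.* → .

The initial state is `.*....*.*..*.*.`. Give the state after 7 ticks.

..***....*.....
*.*..***..****.
...*.*..*.*....
**....*....***.
..***..***.*...
*.*..*.*....**.
...*....***.*..

...*....***.*..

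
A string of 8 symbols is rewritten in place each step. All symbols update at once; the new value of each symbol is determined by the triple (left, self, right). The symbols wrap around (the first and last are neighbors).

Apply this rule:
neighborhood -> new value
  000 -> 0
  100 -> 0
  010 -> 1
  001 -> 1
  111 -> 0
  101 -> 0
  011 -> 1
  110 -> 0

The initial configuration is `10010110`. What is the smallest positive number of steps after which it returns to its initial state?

8

10110100
10100101
00101101
01101001
01001011
01011010
11010010
10010110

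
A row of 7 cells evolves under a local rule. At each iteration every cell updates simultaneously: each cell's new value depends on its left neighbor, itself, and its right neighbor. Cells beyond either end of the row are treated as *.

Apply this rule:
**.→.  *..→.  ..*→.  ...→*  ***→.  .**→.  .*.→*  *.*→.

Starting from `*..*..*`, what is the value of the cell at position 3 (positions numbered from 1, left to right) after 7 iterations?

.

...*...
.*.*.*.
.*.*.*.  (fixed point — unchanged through iteration 7)
position 3 holds .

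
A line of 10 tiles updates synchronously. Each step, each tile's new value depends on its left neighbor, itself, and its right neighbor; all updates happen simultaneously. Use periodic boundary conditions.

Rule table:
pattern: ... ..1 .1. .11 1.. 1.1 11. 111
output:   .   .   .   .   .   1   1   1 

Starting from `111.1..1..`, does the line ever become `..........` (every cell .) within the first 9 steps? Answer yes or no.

.111......
..11......
...1......
..........
all cells are . at step 4

yes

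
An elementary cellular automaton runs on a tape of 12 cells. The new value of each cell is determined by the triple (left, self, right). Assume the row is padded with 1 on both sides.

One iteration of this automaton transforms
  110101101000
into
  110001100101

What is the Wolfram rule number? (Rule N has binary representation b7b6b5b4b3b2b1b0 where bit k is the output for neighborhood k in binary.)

position 0: 111 → 1  (bit 7 = 1)
position 1: 110 → 1  (bit 6 = 1)
position 2: 101 → 0  (bit 5 = 0)
position 9: 100 → 1  (bit 4 = 1)
position 5: 011 → 1  (bit 3 = 1)
position 3: 010 → 0  (bit 2 = 0)
position 11: 001 → 1  (bit 1 = 1)
position 10: 000 → 0  (bit 0 = 0)
bits b7..b0 = 11011010 = 218

218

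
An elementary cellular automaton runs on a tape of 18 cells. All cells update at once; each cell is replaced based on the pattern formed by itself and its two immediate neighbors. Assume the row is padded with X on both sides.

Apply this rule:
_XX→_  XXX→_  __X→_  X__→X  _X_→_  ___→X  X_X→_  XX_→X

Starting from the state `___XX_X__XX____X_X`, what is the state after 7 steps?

XX__X__X__XXXX____
_XX__X__X____XXXX_
__XX__X__XXX____X_
X__XX__X___XXXX___
XX__XX__XX____XXX_
_XX__XX__XXXX___X_
__XX__XX____XXX___

__XX__XX____XXX___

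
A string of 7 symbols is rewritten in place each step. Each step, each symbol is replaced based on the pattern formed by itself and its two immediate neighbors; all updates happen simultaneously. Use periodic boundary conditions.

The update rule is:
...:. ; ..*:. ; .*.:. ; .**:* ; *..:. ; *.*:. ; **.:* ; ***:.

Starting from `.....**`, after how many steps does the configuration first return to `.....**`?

1

step 1: .....**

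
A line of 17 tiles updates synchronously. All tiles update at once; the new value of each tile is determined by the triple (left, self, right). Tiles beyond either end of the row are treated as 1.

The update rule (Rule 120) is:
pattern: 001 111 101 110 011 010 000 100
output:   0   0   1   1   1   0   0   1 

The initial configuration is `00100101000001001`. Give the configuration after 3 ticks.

01100100101000010

10010010100000101
11001001010000011
01100100101000010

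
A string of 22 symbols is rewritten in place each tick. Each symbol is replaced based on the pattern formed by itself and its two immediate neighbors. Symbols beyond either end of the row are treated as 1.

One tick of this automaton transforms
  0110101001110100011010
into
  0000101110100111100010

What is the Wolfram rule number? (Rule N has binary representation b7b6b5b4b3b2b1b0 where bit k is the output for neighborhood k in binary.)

151

position 10: 111 → 1  (bit 7 = 1)
position 2: 110 → 0  (bit 6 = 0)
position 0: 101 → 0  (bit 5 = 0)
position 7: 100 → 1  (bit 4 = 1)
position 1: 011 → 0  (bit 3 = 0)
position 4: 010 → 1  (bit 2 = 1)
position 8: 001 → 1  (bit 1 = 1)
position 15: 000 → 1  (bit 0 = 1)
bits b7..b0 = 10010111 = 151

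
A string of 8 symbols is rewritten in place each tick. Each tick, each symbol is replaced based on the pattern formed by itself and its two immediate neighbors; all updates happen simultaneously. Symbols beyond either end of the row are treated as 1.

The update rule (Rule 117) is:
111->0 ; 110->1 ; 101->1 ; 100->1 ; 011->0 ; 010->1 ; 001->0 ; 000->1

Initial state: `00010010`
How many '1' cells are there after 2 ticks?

4

tick 1: 11011011
tick 2: 01101100
count of 1: 4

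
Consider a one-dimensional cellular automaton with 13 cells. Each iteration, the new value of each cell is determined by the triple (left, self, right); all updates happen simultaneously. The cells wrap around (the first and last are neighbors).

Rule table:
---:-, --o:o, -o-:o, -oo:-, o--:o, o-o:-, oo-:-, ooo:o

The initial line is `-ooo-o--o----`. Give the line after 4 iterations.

iteration 1: o-o--ooooo---
iteration 2: o-ooo-ooo-o-o
iteration 3: ---o---o--o--
iteration 4: --ooo-oooooo-

--ooo-oooooo-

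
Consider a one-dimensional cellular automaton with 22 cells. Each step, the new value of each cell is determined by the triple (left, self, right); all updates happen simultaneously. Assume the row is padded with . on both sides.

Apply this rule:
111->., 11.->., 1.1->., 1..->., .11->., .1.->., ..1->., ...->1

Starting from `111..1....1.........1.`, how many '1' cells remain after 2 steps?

.......11...1111111...
111111....1.........11
count of 1: 9

9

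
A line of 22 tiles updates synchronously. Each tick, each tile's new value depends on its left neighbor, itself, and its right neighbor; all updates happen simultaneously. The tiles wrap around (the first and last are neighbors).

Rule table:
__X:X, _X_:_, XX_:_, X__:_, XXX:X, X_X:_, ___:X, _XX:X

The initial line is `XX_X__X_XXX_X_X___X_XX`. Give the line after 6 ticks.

X____X__XX______XX__XX
__XXX__XX__XXXXXX__XXX
_XXX__XX__XXXXXX__XXX_
XXX__XX__XXXXXX__XXX__
XX__XX__XXXXXX__XXX__X
X__XX__XXXXXX__XXX__XX

X__XX__XXXXXX__XXX__XX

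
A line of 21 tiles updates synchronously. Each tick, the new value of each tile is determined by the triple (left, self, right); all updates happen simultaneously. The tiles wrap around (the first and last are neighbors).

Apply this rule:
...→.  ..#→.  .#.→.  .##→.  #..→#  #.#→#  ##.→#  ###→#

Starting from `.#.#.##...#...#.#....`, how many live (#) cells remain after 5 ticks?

..#.#.##...#...#.#...
...#.#.##...#...#.#..
....#.#.##...#...#.#.
.....#.#.##...#...#.#
#.....#.#.##...#...#.
count of #: 7

7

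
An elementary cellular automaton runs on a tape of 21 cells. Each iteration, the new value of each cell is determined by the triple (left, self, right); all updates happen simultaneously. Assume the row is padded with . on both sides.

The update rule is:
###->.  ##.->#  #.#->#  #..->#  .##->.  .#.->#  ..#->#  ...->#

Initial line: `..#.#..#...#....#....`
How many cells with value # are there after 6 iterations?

1

#####################
....................#
#####################  (repeats iteration 1; period 2)
iteration 6: ....................#
count of #: 1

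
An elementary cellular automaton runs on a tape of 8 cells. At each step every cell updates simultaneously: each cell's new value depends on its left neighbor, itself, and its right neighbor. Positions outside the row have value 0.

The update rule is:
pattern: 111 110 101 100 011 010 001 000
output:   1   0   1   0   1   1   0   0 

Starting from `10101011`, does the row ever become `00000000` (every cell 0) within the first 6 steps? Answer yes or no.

no

11111110
11111100
11111000
11110000
11100000
11000000
step 6 is 11000000, still not uniform 0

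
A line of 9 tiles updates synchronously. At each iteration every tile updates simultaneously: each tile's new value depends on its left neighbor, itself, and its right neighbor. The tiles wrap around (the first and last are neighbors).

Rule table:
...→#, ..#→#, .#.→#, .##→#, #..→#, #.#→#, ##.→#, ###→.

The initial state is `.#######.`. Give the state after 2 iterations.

##.....##
.#######.

.#######.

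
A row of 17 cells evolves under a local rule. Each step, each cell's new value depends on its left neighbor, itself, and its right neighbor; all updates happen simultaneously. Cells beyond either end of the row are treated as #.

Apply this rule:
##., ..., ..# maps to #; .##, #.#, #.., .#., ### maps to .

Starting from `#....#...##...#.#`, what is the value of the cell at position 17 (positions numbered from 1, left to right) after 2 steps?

#

#.###..##.#.##...
#...#.#.#....#.##
position 17 holds #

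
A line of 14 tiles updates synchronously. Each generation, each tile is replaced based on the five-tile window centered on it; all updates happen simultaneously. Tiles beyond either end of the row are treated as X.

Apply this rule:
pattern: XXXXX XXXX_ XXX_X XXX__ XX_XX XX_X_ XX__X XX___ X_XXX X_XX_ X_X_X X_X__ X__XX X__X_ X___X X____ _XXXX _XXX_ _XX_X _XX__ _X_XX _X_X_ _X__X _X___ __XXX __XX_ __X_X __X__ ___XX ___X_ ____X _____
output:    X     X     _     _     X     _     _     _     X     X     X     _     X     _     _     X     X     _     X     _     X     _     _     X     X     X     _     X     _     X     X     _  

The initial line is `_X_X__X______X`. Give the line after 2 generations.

__XXX_X_____XX

_X____XXX__X_X
__XXX_X_____XX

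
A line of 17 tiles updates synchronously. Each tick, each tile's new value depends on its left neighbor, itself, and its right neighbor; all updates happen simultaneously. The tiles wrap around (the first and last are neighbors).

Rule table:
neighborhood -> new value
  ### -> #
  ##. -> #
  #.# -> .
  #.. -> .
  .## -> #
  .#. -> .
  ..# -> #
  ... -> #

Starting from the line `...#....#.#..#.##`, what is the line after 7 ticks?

.##.####.###.####

.##..###....#..##
.##.####.###..###
.##.####.###.####
.##.####.###.####  (fixed point — unchanged through tick 7)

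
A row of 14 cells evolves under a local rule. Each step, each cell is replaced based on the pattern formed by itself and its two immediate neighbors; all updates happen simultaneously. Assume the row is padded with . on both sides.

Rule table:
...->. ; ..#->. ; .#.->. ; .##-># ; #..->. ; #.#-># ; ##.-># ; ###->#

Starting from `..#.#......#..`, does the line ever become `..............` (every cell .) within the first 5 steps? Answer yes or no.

yes

step 1: ...#..........
step 2: ..............
all cells are . at step 2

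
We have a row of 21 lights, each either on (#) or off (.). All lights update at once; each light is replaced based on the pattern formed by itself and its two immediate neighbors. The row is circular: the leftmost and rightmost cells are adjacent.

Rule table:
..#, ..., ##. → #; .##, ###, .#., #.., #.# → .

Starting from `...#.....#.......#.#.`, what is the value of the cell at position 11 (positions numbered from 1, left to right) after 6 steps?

#

step 1: ###..####..######....
step 2: ..#.#...#.#.....#.###
step 3: .#....##....####....#
step 4: ...###.#.###...#.###.
step 5: ###..#.....#.##....#.
step 6: ..#.#..####...#.###..
position 11 holds #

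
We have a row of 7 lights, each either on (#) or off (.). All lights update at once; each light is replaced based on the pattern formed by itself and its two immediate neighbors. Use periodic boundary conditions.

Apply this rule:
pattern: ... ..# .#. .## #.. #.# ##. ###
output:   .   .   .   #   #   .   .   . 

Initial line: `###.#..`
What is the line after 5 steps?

#....#.
.#.....
..#....
...#...
....#..

....#..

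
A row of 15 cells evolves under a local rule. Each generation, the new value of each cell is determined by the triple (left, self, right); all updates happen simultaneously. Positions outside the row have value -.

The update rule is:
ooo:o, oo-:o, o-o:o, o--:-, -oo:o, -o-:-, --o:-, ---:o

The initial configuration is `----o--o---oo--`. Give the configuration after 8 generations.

oooooooo--oooo-

ooo------o-oo-o
ooo-oooo--oooo-
oooooooo--oooo-
oooooooo--oooo-  (fixed point — unchanged through generation 8)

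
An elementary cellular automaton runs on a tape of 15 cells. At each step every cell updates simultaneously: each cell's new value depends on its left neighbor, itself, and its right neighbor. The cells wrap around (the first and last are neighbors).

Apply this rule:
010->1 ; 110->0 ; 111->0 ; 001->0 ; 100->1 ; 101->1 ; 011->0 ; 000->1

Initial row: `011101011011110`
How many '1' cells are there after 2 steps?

9

000011100100001
111000010111101
count of 1: 9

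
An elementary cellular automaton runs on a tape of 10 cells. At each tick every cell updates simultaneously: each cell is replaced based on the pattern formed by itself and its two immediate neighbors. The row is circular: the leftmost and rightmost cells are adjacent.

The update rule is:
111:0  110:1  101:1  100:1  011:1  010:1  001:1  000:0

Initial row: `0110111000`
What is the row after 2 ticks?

1111101100
1000111111

1000111111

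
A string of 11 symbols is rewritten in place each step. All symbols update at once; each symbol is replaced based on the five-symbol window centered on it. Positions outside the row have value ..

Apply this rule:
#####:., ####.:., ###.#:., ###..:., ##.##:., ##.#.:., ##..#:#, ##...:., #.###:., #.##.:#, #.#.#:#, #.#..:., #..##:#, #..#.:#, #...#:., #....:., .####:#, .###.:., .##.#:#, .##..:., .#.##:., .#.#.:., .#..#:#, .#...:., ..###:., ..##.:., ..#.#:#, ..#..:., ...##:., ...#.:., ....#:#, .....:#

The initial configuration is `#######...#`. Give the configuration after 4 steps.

...##...###

.#.........
....#######
###..#.....
...##...###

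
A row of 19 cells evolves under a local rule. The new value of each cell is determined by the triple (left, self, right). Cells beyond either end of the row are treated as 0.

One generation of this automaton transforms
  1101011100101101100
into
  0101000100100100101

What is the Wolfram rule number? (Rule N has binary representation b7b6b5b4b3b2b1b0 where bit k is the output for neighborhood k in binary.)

69

position 6: 111 → 0  (bit 7 = 0)
position 1: 110 → 1  (bit 6 = 1)
position 2: 101 → 0  (bit 5 = 0)
position 8: 100 → 0  (bit 4 = 0)
position 0: 011 → 0  (bit 3 = 0)
position 3: 010 → 1  (bit 2 = 1)
position 9: 001 → 0  (bit 1 = 0)
position 18: 000 → 1  (bit 0 = 1)
bits b7..b0 = 01000101 = 69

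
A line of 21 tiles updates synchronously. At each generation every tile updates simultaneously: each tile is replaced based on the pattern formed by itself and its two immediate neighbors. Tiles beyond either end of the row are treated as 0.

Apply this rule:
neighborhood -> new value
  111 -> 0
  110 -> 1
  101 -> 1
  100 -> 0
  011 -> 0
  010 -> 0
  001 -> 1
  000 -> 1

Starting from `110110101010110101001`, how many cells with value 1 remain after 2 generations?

generation 1: 011011010101011010010
generation 2: 101101101010101100100
count of 1: 11

11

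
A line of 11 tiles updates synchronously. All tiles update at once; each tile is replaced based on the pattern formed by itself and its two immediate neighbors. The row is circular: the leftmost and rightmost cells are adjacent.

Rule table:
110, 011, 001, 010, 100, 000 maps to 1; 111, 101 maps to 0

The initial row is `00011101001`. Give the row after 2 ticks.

11110101111
00010101000

00010101000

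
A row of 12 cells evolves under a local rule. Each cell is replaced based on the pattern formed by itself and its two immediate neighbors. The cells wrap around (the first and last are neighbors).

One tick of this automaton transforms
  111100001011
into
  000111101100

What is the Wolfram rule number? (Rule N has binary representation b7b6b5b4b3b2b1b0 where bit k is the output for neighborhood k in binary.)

position 0: 111 → 0  (bit 7 = 0)
position 3: 110 → 1  (bit 6 = 1)
position 9: 101 → 1  (bit 5 = 1)
position 4: 100 → 1  (bit 4 = 1)
position 10: 011 → 0  (bit 3 = 0)
position 8: 010 → 1  (bit 2 = 1)
position 7: 001 → 0  (bit 1 = 0)
position 5: 000 → 1  (bit 0 = 1)
bits b7..b0 = 01110101 = 117

117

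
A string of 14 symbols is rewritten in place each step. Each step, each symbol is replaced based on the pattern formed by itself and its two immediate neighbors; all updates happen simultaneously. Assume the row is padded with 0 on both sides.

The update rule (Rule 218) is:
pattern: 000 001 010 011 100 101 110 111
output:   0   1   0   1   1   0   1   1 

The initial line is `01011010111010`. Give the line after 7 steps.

11111101111111

10011000111001
01111101111110
11111101111111
11111101111111  (fixed point — unchanged through step 7)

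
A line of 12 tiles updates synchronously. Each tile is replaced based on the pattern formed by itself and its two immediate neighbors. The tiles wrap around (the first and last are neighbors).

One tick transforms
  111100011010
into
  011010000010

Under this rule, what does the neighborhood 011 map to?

0

At position 0 the neighborhood is 011; the next row has 0 there.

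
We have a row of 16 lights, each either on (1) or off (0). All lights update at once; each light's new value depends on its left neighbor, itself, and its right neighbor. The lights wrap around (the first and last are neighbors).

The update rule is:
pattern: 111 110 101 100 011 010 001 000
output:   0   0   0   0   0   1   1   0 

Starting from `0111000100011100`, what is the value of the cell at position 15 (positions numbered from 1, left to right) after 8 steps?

step 1: 1000001100100000
step 2: 1000010001100001
step 3: 0000110010000010
step 4: 0001000110000110
step 5: 0011001000001000
step 6: 0100011000011000
step 7: 1100100000100000
step 8: 0001100001100001
position 15 holds 0

0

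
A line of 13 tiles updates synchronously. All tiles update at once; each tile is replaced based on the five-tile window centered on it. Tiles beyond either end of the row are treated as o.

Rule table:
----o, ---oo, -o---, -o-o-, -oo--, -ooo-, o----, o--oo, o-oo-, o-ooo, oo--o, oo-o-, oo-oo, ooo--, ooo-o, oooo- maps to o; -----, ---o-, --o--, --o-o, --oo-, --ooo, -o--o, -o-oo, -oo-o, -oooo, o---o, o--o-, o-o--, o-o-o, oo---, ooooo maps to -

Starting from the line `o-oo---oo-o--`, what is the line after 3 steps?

step 1: oooo--o--o--o
step 2: --ooo------o-
step 3: oo-oo-o--o---

oo-oo-o--o---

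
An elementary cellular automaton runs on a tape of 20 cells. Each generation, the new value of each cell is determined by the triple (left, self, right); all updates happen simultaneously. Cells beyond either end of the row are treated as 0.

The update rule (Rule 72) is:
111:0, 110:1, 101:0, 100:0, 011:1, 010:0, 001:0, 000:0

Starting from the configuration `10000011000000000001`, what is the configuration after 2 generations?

generation 1: 00000011000000000000
generation 2: 00000011000000000000

00000011000000000000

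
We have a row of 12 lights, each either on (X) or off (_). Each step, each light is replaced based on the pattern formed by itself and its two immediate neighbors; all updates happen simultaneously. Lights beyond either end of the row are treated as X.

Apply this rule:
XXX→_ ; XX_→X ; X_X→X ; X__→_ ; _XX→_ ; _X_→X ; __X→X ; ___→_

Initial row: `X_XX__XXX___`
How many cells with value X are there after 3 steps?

7

XX_X_X__X__X
_XXXXX_XX_X_
X____XX_XXXX
count of X: 7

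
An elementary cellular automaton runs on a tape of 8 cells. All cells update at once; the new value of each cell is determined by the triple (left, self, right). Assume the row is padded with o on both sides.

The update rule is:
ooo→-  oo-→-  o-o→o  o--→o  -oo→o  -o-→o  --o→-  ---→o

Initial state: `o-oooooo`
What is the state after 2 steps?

step 1: -oo-----
step 2: oo-oooo-

oo-oooo-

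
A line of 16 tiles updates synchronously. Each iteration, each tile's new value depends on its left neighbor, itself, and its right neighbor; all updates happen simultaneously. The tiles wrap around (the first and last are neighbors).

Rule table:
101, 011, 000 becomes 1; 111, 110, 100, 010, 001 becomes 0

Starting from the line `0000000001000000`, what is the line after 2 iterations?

1111111100011111
0000000001010000

0000000001010000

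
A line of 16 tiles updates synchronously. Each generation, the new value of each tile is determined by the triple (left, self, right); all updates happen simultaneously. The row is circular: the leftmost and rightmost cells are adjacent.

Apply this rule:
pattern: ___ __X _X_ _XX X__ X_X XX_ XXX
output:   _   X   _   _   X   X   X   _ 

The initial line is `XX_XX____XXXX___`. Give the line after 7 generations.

X_XX_XX_XX_XX_X_

_XX_XX__X___XX_X
X_XX_XXX_X_X_XX_
_X_XX__XX_X_X_XX
X_X_XXX_XX_X_X_X
XX_X__XX_XX_X_X_
_XX_XX_XX_XX_X_X
X_XX_XX_XX_XX_X_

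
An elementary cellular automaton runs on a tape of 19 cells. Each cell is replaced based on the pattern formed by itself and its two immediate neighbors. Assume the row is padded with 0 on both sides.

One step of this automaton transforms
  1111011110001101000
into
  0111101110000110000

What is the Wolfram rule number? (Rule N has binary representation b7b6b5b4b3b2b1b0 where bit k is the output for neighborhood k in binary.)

position 1: 111 → 1  (bit 7 = 1)
position 3: 110 → 1  (bit 6 = 1)
position 4: 101 → 1  (bit 5 = 1)
position 9: 100 → 0  (bit 4 = 0)
position 0: 011 → 0  (bit 3 = 0)
position 15: 010 → 0  (bit 2 = 0)
position 11: 001 → 0  (bit 1 = 0)
position 10: 000 → 0  (bit 0 = 0)
bits b7..b0 = 11100000 = 224

224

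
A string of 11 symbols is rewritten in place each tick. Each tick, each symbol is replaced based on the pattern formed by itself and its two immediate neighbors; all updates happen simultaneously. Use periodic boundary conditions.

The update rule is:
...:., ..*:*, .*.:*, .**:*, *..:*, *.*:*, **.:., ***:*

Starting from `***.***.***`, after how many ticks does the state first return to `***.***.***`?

11

**.***.****
*.***.*****
.***.******
***.******.
**.******.*
*.******.**
.******.***
******.***.
*****.***.*
****.***.**
***.***.***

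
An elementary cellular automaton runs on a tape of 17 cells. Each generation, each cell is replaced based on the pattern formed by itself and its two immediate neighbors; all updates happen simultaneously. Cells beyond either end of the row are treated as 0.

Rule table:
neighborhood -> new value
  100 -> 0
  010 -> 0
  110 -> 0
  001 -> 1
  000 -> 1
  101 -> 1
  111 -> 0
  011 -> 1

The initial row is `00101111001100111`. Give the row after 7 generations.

11100110011000100

generation 1: 11011000011001100
generation 2: 10110011110011001
generation 3: 01100110000110010
generation 4: 11001100111100100
generation 5: 10011001100001001
generation 6: 00110011001110010
generation 7: 11100110011000100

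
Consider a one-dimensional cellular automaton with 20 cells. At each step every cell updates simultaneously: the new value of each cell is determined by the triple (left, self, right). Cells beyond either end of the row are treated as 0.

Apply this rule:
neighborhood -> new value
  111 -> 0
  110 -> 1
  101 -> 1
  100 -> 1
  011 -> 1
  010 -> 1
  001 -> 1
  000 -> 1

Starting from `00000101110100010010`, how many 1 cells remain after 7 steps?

19

11111111011111111111
10000001110000000001
11111111011111111111  (repeats step 1; period 2)
step 7: 11111111011111111111
count of 1: 19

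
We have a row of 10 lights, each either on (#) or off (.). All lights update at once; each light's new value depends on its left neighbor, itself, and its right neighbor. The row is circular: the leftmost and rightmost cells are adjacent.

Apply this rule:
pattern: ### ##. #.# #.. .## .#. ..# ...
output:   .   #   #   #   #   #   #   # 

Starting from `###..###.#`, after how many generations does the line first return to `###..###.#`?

2

..####.###
###..###.#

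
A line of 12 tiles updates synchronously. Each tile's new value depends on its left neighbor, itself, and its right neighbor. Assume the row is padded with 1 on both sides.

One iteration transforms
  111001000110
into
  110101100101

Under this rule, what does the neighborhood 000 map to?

0

At position 7 the neighborhood is 000; the next row has 0 there.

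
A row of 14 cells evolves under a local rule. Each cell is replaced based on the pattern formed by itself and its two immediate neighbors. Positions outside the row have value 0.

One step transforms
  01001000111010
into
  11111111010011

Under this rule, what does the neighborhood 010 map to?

1

At position 1 the neighborhood is 010; the next row has 1 there.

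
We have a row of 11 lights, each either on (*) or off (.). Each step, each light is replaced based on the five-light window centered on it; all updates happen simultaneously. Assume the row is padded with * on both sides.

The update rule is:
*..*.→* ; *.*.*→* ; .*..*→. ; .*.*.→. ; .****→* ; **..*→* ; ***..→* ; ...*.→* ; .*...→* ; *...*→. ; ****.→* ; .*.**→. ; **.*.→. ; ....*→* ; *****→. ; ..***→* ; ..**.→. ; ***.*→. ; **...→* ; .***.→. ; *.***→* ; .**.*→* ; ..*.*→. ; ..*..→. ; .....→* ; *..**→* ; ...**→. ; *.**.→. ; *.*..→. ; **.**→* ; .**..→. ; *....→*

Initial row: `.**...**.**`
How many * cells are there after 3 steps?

4

step 1: *..*...****
step 2: ***.*..**..
step 3: .*....*..**
count of *: 4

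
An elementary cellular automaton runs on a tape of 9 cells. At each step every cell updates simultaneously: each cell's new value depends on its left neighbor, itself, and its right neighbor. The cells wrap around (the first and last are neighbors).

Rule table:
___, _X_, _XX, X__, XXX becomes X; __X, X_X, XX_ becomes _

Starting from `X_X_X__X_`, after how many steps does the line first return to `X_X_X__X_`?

2

X_X_XX_X_
X_X_X__X_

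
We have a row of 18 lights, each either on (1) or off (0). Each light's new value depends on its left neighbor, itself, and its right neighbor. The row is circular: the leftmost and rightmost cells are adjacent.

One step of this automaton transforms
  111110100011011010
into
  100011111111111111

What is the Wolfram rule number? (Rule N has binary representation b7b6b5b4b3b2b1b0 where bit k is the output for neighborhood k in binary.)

position 1: 111 → 0  (bit 7 = 0)
position 4: 110 → 1  (bit 6 = 1)
position 5: 101 → 1  (bit 5 = 1)
position 7: 100 → 1  (bit 4 = 1)
position 0: 011 → 1  (bit 3 = 1)
position 6: 010 → 1  (bit 2 = 1)
position 9: 001 → 1  (bit 1 = 1)
position 8: 000 → 1  (bit 0 = 1)
bits b7..b0 = 01111111 = 127

127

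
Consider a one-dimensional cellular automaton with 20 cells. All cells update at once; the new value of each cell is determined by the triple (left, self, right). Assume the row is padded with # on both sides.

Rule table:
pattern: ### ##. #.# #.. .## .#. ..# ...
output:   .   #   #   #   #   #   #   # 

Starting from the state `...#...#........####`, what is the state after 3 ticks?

#################...

tick 1: #################...
tick 2: ................####
tick 3: #################...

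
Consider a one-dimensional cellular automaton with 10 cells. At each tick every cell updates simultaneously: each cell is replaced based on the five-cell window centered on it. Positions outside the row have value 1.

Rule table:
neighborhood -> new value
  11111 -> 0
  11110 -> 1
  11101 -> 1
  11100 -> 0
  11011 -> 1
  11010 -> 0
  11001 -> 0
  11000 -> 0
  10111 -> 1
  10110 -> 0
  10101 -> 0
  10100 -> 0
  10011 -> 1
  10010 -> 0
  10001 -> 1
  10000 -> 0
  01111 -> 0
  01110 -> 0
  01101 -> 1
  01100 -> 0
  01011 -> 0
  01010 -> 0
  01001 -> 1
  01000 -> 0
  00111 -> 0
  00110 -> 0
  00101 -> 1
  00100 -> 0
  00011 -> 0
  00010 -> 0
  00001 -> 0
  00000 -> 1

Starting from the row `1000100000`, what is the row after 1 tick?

0010000100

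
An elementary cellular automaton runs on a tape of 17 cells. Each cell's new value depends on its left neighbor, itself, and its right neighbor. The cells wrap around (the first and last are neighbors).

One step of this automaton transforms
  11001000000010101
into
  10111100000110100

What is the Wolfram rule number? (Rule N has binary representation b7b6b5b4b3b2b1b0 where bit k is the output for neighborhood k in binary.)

position 0: 111 → 1  (bit 7 = 1)
position 1: 110 → 0  (bit 6 = 0)
position 13: 101 → 0  (bit 5 = 0)
position 2: 100 → 1  (bit 4 = 1)
position 16: 011 → 0  (bit 3 = 0)
position 4: 010 → 1  (bit 2 = 1)
position 3: 001 → 1  (bit 1 = 1)
position 6: 000 → 0  (bit 0 = 0)
bits b7..b0 = 10010110 = 150

150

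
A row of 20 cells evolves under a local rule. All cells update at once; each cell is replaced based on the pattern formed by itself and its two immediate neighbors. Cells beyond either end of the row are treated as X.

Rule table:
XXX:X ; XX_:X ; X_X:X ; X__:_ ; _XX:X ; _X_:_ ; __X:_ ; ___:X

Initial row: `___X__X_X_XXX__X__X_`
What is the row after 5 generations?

X__XXX__XXXXXXXXXXXX

_X_____X_XXXX______X
X__XXX__XXXXX_XXXX_X
X__XXX__XXXXXXXXXXXX
X__XXX__XXXXXXXXXXXX  (fixed point — unchanged through generation 5)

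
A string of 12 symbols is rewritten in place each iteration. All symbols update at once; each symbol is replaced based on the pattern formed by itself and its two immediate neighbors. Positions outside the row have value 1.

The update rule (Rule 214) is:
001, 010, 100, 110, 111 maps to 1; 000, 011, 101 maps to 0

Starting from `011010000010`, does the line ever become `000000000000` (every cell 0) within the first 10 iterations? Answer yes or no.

iteration 1: 001011000110
iteration 2: 111001101010
iteration 3: 111110101010
iteration 4: 111110101010  (fixed point — unchanged through iteration 10)
iteration 10 is 111110101010, still not uniform 0

no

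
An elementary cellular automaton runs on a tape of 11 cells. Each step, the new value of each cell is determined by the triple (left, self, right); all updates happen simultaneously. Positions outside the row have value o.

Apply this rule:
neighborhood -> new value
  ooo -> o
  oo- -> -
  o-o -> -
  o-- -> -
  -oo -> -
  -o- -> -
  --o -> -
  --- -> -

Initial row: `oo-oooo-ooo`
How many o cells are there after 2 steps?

1

step 1: o---oo---oo
step 2: ----------o
count of o: 1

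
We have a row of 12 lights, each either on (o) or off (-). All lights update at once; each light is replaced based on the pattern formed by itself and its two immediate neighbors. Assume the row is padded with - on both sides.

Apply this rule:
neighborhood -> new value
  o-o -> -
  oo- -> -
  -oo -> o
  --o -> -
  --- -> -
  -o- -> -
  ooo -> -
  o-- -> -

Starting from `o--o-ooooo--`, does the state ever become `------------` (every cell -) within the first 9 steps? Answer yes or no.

step 1: -----o------
step 2: ------------
all cells are - at step 2

yes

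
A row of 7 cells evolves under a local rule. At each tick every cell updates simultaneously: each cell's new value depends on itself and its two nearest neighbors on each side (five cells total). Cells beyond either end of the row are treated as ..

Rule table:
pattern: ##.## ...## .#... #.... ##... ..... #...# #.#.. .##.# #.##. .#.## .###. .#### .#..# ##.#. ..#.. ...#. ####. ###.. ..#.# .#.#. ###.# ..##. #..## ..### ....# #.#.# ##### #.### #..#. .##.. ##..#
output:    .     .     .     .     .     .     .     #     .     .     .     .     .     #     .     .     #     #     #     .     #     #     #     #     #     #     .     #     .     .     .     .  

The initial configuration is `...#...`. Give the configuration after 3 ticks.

#......

tick 1: .##....
tick 2: .#.....
tick 3: #......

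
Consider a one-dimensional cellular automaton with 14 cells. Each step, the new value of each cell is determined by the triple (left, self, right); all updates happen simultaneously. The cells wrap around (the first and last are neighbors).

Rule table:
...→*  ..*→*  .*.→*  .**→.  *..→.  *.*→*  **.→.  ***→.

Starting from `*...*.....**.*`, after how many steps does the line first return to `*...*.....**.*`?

28

..***.****..*.
**...*.....**.
...***.****..*
.**...*.....**
*...***.****..
*.**...*.....*
.*...***.****.
**.**...*.....
..*...***.****
.**.**...*....
*..*...***.***
..**.**...*...
**..*...***.**
...**.**...*..
***..*...***.*
....**.**...*.
****..*...***.
.....**.**...*
.****..*...***
*.....**.**...
*.****..*...**
.*.....**.**..
**.****..*...*
..*.....**.**.
***.****..*...
...*.....**.**
.***.****..*..
*...*.....**.*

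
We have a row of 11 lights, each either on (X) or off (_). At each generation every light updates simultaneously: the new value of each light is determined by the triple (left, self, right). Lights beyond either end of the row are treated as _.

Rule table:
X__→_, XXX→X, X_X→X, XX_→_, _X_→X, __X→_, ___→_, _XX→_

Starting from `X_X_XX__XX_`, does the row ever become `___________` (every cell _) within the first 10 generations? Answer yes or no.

yes

XXXX_______
_XX________
___________
all cells are _ at generation 3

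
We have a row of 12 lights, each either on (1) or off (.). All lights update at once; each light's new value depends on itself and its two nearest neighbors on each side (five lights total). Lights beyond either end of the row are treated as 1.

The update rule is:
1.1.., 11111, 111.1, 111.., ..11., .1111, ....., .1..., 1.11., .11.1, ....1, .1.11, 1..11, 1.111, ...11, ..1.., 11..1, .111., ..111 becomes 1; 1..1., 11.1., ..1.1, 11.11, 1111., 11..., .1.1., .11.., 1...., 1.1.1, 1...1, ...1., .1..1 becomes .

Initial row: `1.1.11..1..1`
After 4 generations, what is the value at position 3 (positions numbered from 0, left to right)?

1..11.1.1.11
11111....111
111.1..11111
1.1.1.111111
position 3 holds .

.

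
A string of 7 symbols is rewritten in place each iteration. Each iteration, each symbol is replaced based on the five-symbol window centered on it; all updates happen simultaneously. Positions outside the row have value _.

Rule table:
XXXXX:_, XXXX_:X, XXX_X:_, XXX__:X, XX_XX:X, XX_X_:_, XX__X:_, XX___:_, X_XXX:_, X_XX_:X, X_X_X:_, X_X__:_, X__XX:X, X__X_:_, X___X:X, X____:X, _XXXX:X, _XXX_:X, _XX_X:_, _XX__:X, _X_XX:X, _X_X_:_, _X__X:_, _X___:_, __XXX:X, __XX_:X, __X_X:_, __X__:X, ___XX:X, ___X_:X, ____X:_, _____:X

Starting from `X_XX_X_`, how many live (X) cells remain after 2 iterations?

iteration 1: _XX____
iteration 2: XXX_XXX
count of X: 6

6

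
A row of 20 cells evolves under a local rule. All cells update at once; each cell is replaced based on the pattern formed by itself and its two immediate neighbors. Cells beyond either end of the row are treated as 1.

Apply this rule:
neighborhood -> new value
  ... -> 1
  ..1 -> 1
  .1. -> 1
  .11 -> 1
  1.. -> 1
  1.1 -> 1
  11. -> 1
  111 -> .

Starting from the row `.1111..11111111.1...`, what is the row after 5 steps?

11..1111......111111

11..1111......111111
.1111..11111111.....
11..1111......111111  (repeats step 1; period 2)
step 5: 11..1111......111111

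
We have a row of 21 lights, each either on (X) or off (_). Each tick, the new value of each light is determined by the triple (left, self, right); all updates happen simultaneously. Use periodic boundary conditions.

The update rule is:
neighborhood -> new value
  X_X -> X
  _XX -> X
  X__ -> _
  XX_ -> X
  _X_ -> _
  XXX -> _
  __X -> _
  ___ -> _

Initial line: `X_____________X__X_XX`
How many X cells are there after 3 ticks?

2

X_________________XX_
__________________XXX
__________________X_X
count of X: 2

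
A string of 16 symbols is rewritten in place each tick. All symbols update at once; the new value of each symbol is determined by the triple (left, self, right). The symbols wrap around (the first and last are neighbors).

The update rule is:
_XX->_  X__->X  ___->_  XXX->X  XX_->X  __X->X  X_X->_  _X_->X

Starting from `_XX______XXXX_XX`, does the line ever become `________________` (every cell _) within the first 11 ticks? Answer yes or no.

no

__XX____X_XXX__X
XX_XX__XX__XXXXX
XX__XXX_XXX_XXXX
XXXX_XX__XX__XXX
XXXX__XXX_XXX_XX
XXXXXX_XX__XX__X
XXXXXX__XXX_XXX_
_XXXXXXX_XX__XX_
X_XXXXXX__XXX_XX
X__XXXXXXX_XX__X
XXX_XXXXXX__XXX_
tick 11 is XXX_XXXXXX__XXX_, still not uniform _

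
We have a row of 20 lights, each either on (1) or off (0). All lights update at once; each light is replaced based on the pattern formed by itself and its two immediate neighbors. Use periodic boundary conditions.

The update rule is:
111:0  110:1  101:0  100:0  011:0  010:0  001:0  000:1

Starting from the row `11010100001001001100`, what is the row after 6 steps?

step 1: 01000001100000000100
step 2: 00011100101111110001
step 3: 01000100000000010100
step 4: 00010001111111000001
step 5: 01000100000001011100
step 6: 00010001111100000101

00010001111100000101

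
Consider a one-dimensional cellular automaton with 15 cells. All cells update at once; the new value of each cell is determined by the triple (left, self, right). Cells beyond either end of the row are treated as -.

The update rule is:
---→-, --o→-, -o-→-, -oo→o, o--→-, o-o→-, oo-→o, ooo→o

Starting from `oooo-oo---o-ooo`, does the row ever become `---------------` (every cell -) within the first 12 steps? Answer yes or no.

no

oooo-oo-----ooo
oooo-oo-----ooo  (fixed point — unchanged through step 12)
step 12 is oooo-oo-----ooo, still not uniform -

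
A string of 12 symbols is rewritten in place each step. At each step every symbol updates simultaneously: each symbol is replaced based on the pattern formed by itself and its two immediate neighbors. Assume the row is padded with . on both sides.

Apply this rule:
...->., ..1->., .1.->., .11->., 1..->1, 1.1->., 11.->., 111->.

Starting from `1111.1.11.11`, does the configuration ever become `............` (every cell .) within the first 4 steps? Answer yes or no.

yes

............
all cells are . at step 1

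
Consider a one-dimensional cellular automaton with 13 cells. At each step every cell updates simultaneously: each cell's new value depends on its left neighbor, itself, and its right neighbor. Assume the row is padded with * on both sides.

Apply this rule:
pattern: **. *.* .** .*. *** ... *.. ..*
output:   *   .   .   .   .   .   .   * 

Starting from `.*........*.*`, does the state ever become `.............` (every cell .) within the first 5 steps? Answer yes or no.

no

step 1: .........*...
step 2: ........*...*
step 3: .......*...*.
step 4: ......*...*..
step 5: .....*...*..*
step 5 is .....*...*..*, still not uniform .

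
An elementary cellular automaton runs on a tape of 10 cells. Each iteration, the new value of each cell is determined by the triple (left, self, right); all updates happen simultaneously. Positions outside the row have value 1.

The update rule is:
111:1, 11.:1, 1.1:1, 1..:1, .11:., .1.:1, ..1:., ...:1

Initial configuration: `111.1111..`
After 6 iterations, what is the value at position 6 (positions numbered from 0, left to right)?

1

1111.1111.
11111.1111
111111.111
1111111.11
11111111.1
111111111.
position 6 holds 1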